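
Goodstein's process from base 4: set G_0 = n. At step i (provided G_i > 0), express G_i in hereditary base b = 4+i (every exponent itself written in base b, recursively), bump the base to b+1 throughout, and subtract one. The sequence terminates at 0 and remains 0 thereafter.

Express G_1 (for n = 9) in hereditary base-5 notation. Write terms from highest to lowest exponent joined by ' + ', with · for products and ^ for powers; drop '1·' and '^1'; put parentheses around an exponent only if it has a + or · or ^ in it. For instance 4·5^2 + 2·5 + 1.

i=0: 9 = 2·4 + 1 (b=4); 4→5: 2·5 + 1 = 11; 11−1 = 10
i=1: 10 = 2·5 (b=5); 5→6: 2·6 = 12; 12−1 = 11

2·5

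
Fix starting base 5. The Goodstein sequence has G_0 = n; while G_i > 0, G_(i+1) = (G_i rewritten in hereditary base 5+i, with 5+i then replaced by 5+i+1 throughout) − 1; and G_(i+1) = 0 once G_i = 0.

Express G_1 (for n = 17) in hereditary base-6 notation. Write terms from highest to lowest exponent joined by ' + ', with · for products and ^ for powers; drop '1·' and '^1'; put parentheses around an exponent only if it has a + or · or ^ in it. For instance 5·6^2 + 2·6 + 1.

base 5: 17 = 3·5 + 2; at 6: 3·6 + 2 = 20; next = 19
base 6: 19 = 3·6 + 1; at 7: 3·7 + 1 = 22; next = 21

3·6 + 1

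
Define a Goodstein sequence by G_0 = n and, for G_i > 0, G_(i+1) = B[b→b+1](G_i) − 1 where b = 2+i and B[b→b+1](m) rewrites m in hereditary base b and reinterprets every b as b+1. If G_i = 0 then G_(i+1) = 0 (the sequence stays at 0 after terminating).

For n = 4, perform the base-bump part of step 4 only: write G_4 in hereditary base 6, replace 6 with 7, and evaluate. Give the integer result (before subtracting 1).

step 0: 4 = 2^2; sub 3 for 2: 3^3; = 27; G_1 = 27−1 = 26
step 1: 26 = 2·3^2 + 2·3 + 2; sub 4 for 3: 2·4^2 + 2·4 + 2; = 42; G_2 = 42−1 = 41
step 2: 41 = 2·4^2 + 2·4 + 1; sub 5 for 4: 2·5^2 + 2·5 + 1; = 61; G_3 = 61−1 = 60
step 3: 60 = 2·5^2 + 2·5; sub 6 for 5: 2·6^2 + 2·6; = 84; G_4 = 84−1 = 83

110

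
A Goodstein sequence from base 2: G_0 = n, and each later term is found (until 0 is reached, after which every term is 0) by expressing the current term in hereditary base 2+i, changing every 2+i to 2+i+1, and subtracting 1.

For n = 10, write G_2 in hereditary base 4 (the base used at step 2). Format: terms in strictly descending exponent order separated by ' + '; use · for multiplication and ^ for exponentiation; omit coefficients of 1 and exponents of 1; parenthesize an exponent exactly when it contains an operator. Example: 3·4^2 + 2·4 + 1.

4^(4 + 1) + 1

G_0 = 10. HB_2(10) = 2^(2 + 1) + 2. Bump = 84. G_1 = 83.
G_1 = 83. HB_3(83) = 3^(3 + 1) + 2. Bump = 1026. G_2 = 1025.
G_2 = 1025. HB_4(1025) = 4^(4 + 1) + 1. Bump = 15626. G_3 = 15625.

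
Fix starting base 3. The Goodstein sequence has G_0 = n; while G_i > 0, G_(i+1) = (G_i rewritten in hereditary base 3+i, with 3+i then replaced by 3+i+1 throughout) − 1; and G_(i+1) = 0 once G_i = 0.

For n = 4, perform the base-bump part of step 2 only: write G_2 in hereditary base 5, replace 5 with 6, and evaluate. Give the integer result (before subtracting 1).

4

G_0 = 4. HB_3(4) = 3 + 1. Bump = 5. G_1 = 4.
G_1 = 4. HB_4(4) = 4. Bump = 5. G_2 = 4.
G_2 = 4. HB_5(4) = 4. Bump = 4. G_3 = 3.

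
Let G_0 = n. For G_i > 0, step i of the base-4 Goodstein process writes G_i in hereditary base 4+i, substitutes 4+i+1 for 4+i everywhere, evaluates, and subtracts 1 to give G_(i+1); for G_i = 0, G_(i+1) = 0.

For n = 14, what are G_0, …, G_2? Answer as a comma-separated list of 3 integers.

14, 16, 18

i=0: 14 = 3·4 + 2 (b=4); 4→5: 3·5 + 2 = 17; 17−1 = 16
i=1: 16 = 3·5 + 1 (b=5); 5→6: 3·6 + 1 = 19; 19−1 = 18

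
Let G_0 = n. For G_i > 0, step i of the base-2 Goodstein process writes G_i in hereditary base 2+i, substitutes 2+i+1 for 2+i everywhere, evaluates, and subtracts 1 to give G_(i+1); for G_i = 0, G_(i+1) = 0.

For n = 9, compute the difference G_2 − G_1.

[0] 9 ≡ 2^(2 + 1) + 1 (base 2). Lift 3: 82. −1: 81.
[1] 81 ≡ 3^(3 + 1) (base 3). Lift 4: 1024. −1: 1023.

942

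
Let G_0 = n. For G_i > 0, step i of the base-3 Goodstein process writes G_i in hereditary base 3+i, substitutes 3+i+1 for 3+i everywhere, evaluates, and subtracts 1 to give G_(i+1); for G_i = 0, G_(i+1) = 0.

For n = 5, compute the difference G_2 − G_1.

(0) 5|_3 = 3 + 2 ↦ 4 + 2|_4 = 6 ⇒ 5
(1) 5|_4 = 4 + 1 ↦ 5 + 1|_5 = 6 ⇒ 5

0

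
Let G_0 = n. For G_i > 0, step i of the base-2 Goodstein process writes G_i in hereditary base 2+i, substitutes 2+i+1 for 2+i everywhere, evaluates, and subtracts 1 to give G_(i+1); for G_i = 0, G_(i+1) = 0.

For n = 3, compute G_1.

3 —HB2→ 2 + 1 —bump→ 3 + 1 = 4 —(−1)→ 3
3 —HB3→ 3 —bump→ 4 = 4 —(−1)→ 3

3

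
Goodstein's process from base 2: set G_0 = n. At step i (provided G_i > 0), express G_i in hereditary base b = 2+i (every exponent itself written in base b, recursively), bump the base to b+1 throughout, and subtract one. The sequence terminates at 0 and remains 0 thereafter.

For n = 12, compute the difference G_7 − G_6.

[0] 12 ≡ 2^(2 + 1) + 2^2 (base 2). Lift 3: 108. −1: 107.
[1] 107 ≡ 3^(3 + 1) + 2·3^2 + 2·3 + 2 (base 3). Lift 4: 1066. −1: 1065.
[2] 1065 ≡ 4^(4 + 1) + 2·4^2 + 2·4 + 1 (base 4). Lift 5: 15686. −1: 15685.
[3] 15685 ≡ 5^(5 + 1) + 2·5^2 + 2·5 (base 5). Lift 6: 280020. −1: 280019.
[4] 280019 ≡ 6^(6 + 1) + 2·6^2 + 6 + 5 (base 6). Lift 7: 5764911. −1: 5764910.
[5] 5764910 ≡ 7^(7 + 1) + 2·7^2 + 7 + 4 (base 7). Lift 8: 134217868. −1: 134217867.
[6] 134217867 ≡ 8^(8 + 1) + 2·8^2 + 8 + 3 (base 8). Lift 9: 3486784575. −1: 3486784574.

3352566707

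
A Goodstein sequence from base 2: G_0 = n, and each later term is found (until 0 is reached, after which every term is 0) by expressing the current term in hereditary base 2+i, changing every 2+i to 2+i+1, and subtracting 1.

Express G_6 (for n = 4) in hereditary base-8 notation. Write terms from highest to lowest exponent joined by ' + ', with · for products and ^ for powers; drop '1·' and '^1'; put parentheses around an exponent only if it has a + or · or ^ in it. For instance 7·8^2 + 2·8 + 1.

2·8^2 + 8 + 3

base 2: 4 = 2^2; at 3: 3^3 = 27; next = 26
base 3: 26 = 2·3^2 + 2·3 + 2; at 4: 2·4^2 + 2·4 + 2 = 42; next = 41
base 4: 41 = 2·4^2 + 2·4 + 1; at 5: 2·5^2 + 2·5 + 1 = 61; next = 60
base 5: 60 = 2·5^2 + 2·5; at 6: 2·6^2 + 2·6 = 84; next = 83
base 6: 83 = 2·6^2 + 6 + 5; at 7: 2·7^2 + 7 + 5 = 110; next = 109
base 7: 109 = 2·7^2 + 7 + 4; at 8: 2·8^2 + 8 + 4 = 140; next = 139
base 8: 139 = 2·8^2 + 8 + 3; at 9: 2·9^2 + 9 + 3 = 174; next = 173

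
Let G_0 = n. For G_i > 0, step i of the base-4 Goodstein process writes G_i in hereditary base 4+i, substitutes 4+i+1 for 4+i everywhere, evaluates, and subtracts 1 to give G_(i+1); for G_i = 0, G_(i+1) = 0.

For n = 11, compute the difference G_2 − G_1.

G_0 = 11. HB_4(11) = 2·4 + 3. Bump = 13. G_1 = 12.
G_1 = 12. HB_5(12) = 2·5 + 2. Bump = 14. G_2 = 13.

1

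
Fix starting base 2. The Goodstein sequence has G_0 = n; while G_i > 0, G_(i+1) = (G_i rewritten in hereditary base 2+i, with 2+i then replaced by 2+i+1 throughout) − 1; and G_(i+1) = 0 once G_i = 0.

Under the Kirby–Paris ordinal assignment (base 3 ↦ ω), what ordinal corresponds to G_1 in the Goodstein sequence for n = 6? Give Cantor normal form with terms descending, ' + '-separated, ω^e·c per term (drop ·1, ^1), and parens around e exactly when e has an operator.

ω^ω + 2

base 2: 6 = 2^2 + 2; at 3: 3^3 + 3 = 30; next = 29
base 3: 29 = 3^3 + 2; at 4: 4^4 + 2 = 258; next = 257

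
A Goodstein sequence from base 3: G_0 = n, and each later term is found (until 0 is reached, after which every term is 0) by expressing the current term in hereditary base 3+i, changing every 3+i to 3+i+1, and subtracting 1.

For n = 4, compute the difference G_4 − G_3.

G_0 = 4. HB_3(4) = 3 + 1. Bump = 5. G_1 = 4.
G_1 = 4. HB_4(4) = 4. Bump = 5. G_2 = 4.
G_2 = 4. HB_5(4) = 4. Bump = 4. G_3 = 3.
G_3 = 3. HB_6(3) = 3. Bump = 3. G_4 = 2.

-1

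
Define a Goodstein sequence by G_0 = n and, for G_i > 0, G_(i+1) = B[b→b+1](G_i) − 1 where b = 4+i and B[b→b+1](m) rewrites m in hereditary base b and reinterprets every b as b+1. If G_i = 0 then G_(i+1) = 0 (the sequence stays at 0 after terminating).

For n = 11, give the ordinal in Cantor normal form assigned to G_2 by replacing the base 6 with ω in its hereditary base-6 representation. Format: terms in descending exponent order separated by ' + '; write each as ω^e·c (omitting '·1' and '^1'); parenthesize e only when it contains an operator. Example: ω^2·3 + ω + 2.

G_0 = 11. HB_4(11) = 2·4 + 3. Bump = 13. G_1 = 12.
G_1 = 12. HB_5(12) = 2·5 + 2. Bump = 14. G_2 = 13.
G_2 = 13. HB_6(13) = 2·6 + 1. Bump = 15. G_3 = 14.

ω·2 + 1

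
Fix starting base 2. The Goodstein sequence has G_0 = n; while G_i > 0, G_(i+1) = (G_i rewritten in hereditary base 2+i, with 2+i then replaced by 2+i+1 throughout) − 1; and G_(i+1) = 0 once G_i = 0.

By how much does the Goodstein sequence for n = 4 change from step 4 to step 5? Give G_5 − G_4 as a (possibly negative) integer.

(0) 4|_2 = 2^2 ↦ 3^3|_3 = 27 ⇒ 26
(1) 26|_3 = 2·3^2 + 2·3 + 2 ↦ 2·4^2 + 2·4 + 2|_4 = 42 ⇒ 41
(2) 41|_4 = 2·4^2 + 2·4 + 1 ↦ 2·5^2 + 2·5 + 1|_5 = 61 ⇒ 60
(3) 60|_5 = 2·5^2 + 2·5 ↦ 2·6^2 + 2·6|_6 = 84 ⇒ 83
(4) 83|_6 = 2·6^2 + 6 + 5 ↦ 2·7^2 + 7 + 5|_7 = 110 ⇒ 109

26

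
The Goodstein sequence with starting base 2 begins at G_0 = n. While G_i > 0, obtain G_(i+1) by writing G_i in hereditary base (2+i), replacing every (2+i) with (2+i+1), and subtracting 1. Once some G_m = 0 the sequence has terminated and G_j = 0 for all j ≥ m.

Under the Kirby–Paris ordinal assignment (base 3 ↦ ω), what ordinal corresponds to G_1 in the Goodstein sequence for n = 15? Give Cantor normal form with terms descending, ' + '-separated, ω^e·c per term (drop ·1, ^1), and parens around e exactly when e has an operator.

ω^(ω + 1) + ω^ω + ω

G_0 = 15. HB_2(15) = 2^(2 + 1) + 2^2 + 2 + 1. Bump = 112. G_1 = 111.
G_1 = 111. HB_3(111) = 3^(3 + 1) + 3^3 + 3. Bump = 1284. G_2 = 1283.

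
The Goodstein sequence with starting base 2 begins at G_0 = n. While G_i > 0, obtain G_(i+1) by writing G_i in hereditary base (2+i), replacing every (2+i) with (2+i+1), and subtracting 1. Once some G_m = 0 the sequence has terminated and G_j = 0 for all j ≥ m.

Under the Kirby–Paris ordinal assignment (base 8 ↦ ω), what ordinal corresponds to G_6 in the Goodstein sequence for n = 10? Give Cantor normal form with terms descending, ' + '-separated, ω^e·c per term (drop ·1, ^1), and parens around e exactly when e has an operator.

G_0 = 10. HB_2(10) = 2^(2 + 1) + 2. Bump = 84. G_1 = 83.
G_1 = 83. HB_3(83) = 3^(3 + 1) + 2. Bump = 1026. G_2 = 1025.
G_2 = 1025. HB_4(1025) = 4^(4 + 1) + 1. Bump = 15626. G_3 = 15625.
G_3 = 15625. HB_5(15625) = 5^(5 + 1). Bump = 279936. G_4 = 279935.
G_4 = 279935. HB_6(279935) = 5·6^6 + 5·6^5 + 5·6^4 + 5·6^3 + 5·6^2 + 5·6 + 5. Bump = 4215755. G_5 = 4215754.
G_5 = 4215754. HB_7(4215754) = 5·7^7 + 5·7^5 + 5·7^4 + 5·7^3 + 5·7^2 + 5·7 + 4. Bump = 84073324. G_6 = 84073323.
G_6 = 84073323. HB_8(84073323) = 5·8^8 + 5·8^5 + 5·8^4 + 5·8^3 + 5·8^2 + 5·8 + 3. Bump = 1937434593. G_7 = 1937434592.

ω^ω·5 + ω^5·5 + ω^4·5 + ω^3·5 + ω^2·5 + ω·5 + 3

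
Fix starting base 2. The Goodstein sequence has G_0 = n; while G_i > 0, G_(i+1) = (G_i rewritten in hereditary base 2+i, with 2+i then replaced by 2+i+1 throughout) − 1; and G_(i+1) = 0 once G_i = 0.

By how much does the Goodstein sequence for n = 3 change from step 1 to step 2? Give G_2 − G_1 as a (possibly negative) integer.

0

(0) 3|_2 = 2 + 1 ↦ 3 + 1|_3 = 4 ⇒ 3
(1) 3|_3 = 3 ↦ 4|_4 = 4 ⇒ 3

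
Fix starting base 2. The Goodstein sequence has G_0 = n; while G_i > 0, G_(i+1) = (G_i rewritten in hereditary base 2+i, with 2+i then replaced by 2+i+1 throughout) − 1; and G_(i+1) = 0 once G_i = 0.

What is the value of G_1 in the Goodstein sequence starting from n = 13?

(0) 13|_2 = 2^(2 + 1) + 2^2 + 1 ↦ 3^(3 + 1) + 3^3 + 1|_3 = 109 ⇒ 108
(1) 108|_3 = 3^(3 + 1) + 3^3 ↦ 4^(4 + 1) + 4^4|_4 = 1280 ⇒ 1279

108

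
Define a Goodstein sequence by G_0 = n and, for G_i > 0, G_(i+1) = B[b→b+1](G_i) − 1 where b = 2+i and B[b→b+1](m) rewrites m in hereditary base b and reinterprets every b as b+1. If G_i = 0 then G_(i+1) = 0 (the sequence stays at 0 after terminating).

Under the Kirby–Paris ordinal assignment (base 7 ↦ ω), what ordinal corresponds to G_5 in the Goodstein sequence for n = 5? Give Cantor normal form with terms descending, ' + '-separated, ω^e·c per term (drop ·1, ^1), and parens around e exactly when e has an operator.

ω^3·3 + ω^2·3 + ω·3

base 2: 5 = 2^2 + 1; at 3: 3^3 + 1 = 28; next = 27
base 3: 27 = 3^3; at 4: 4^4 = 256; next = 255
base 4: 255 = 3·4^3 + 3·4^2 + 3·4 + 3; at 5: 3·5^3 + 3·5^2 + 3·5 + 3 = 468; next = 467
base 5: 467 = 3·5^3 + 3·5^2 + 3·5 + 2; at 6: 3·6^3 + 3·6^2 + 3·6 + 2 = 776; next = 775
base 6: 775 = 3·6^3 + 3·6^2 + 3·6 + 1; at 7: 3·7^3 + 3·7^2 + 3·7 + 1 = 1198; next = 1197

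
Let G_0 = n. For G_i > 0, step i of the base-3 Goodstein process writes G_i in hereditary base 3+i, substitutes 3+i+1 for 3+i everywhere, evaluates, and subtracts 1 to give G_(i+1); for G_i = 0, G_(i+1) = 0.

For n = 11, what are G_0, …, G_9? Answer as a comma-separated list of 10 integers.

11, 17, 25, 35, 39, 43, 47, 51, 55, 59

i=0: 11 = 3^2 + 2 (b=3); 3→4: 4^2 + 2 = 18; 18−1 = 17
i=1: 17 = 4^2 + 1 (b=4); 4→5: 5^2 + 1 = 26; 26−1 = 25
i=2: 25 = 5^2 (b=5); 5→6: 6^2 = 36; 36−1 = 35
i=3: 35 = 5·6 + 5 (b=6); 6→7: 5·7 + 5 = 40; 40−1 = 39
i=4: 39 = 5·7 + 4 (b=7); 7→8: 5·8 + 4 = 44; 44−1 = 43
i=5: 43 = 5·8 + 3 (b=8); 8→9: 5·9 + 3 = 48; 48−1 = 47
i=6: 47 = 5·9 + 2 (b=9); 9→10: 5·10 + 2 = 52; 52−1 = 51
i=7: 51 = 5·10 + 1 (b=10); 10→11: 5·11 + 1 = 56; 56−1 = 55
i=8: 55 = 5·11 (b=11); 11→12: 5·12 = 60; 60−1 = 59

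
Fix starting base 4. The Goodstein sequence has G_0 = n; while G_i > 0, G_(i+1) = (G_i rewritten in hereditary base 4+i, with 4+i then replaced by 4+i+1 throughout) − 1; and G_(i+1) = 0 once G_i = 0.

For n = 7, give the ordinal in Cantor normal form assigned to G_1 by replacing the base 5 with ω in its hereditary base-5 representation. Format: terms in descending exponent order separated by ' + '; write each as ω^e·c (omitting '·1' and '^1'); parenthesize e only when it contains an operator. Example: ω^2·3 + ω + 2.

ω + 2

G_0=7  [base 4] 4 + 3  →[4↦5]→  5 + 3 = 8  −1 ⇒ G_1=7
G_1=7  [base 5] 5 + 2  →[5↦6]→  6 + 2 = 8  −1 ⇒ G_2=7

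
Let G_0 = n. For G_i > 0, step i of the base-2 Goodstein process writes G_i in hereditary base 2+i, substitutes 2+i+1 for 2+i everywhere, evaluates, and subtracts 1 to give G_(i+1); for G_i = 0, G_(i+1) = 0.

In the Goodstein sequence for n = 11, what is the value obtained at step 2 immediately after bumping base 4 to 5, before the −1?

i=0: 11 = 2^(2 + 1) + 2 + 1 (b=2); 2→3: 3^(3 + 1) + 3 + 1 = 85; 85−1 = 84
i=1: 84 = 3^(3 + 1) + 3 (b=3); 3→4: 4^(4 + 1) + 4 = 1028; 1028−1 = 1027

15628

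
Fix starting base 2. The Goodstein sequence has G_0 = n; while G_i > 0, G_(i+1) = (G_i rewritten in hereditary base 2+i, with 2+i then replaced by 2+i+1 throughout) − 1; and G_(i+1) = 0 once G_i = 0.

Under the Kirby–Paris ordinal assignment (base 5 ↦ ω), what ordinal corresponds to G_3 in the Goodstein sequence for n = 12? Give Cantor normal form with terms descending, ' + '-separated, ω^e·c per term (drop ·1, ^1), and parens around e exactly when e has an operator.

ω^(ω + 1) + ω^2·2 + ω·2

base 2: 12 = 2^(2 + 1) + 2^2; at 3: 3^(3 + 1) + 3^3 = 108; next = 107
base 3: 107 = 3^(3 + 1) + 2·3^2 + 2·3 + 2; at 4: 4^(4 + 1) + 2·4^2 + 2·4 + 2 = 1066; next = 1065
base 4: 1065 = 4^(4 + 1) + 2·4^2 + 2·4 + 1; at 5: 5^(5 + 1) + 2·5^2 + 2·5 + 1 = 15686; next = 15685
base 5: 15685 = 5^(5 + 1) + 2·5^2 + 2·5; at 6: 6^(6 + 1) + 2·6^2 + 2·6 = 280020; next = 280019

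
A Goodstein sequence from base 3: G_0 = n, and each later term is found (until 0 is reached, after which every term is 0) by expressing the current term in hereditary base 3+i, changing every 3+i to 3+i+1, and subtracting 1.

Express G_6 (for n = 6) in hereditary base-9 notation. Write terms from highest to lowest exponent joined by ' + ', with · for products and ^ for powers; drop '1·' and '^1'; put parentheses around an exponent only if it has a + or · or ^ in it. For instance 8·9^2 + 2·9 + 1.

(0) 6|_3 = 2·3 ↦ 2·4|_4 = 8 ⇒ 7
(1) 7|_4 = 4 + 3 ↦ 5 + 3|_5 = 8 ⇒ 7
(2) 7|_5 = 5 + 2 ↦ 6 + 2|_6 = 8 ⇒ 7
(3) 7|_6 = 6 + 1 ↦ 7 + 1|_7 = 8 ⇒ 7
(4) 7|_7 = 7 ↦ 8|_8 = 8 ⇒ 7
(5) 7|_8 = 7 ↦ 7|_9 = 7 ⇒ 6
(6) 6|_9 = 6 ↦ 6|_10 = 6 ⇒ 5

6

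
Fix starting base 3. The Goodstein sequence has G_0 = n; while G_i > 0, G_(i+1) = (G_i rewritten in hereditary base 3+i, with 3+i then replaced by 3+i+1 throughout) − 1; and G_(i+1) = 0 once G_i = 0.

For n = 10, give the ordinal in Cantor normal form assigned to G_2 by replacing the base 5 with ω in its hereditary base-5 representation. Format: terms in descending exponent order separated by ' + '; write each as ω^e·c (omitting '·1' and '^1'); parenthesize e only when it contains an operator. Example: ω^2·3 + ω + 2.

G_0 = 10. HB_3(10) = 3^2 + 1. Bump = 17. G_1 = 16.
G_1 = 16. HB_4(16) = 4^2. Bump = 25. G_2 = 24.

ω·4 + 4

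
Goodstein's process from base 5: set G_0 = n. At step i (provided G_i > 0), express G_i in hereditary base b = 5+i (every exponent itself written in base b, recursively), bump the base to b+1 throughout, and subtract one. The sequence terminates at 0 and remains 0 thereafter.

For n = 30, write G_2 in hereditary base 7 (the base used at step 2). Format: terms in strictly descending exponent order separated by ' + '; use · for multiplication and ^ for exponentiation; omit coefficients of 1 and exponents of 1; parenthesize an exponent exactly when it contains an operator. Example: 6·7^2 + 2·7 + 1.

30 —HB5→ 5^2 + 5 —bump→ 6^2 + 6 = 42 —(−1)→ 41
41 —HB6→ 6^2 + 5 —bump→ 7^2 + 5 = 54 —(−1)→ 53

7^2 + 4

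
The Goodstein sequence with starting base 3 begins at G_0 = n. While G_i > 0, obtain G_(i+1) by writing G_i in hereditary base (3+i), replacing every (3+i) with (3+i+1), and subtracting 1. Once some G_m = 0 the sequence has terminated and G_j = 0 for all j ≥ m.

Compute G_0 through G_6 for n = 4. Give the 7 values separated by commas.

4, 4, 4, 3, 2, 1, 0

G_0 = 4. HB_3(4) = 3 + 1. Bump = 5. G_1 = 4.
G_1 = 4. HB_4(4) = 4. Bump = 5. G_2 = 4.
G_2 = 4. HB_5(4) = 4. Bump = 4. G_3 = 3.
G_3 = 3. HB_6(3) = 3. Bump = 3. G_4 = 2.
G_4 = 2. HB_7(2) = 2. Bump = 2. G_5 = 1.
G_5 = 1. HB_8(1) = 1. Bump = 1. G_6 = 0.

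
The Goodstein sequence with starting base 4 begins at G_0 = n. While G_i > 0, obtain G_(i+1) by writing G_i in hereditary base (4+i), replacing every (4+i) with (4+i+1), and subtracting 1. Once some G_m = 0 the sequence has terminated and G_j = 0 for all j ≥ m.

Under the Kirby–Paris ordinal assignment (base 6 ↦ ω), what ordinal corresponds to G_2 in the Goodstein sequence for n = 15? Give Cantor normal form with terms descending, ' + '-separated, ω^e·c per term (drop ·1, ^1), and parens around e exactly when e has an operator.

G_0 = 15. HB_4(15) = 3·4 + 3. Bump = 18. G_1 = 17.
G_1 = 17. HB_5(17) = 3·5 + 2. Bump = 20. G_2 = 19.
G_2 = 19. HB_6(19) = 3·6 + 1. Bump = 22. G_3 = 21.

ω·3 + 1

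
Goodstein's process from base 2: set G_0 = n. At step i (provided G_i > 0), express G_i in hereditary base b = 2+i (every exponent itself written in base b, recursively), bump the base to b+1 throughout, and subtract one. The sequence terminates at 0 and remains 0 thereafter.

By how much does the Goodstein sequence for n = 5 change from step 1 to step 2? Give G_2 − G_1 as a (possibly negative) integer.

G_0 = 5. HB_2(5) = 2^2 + 1. Bump = 28. G_1 = 27.
G_1 = 27. HB_3(27) = 3^3. Bump = 256. G_2 = 255.

228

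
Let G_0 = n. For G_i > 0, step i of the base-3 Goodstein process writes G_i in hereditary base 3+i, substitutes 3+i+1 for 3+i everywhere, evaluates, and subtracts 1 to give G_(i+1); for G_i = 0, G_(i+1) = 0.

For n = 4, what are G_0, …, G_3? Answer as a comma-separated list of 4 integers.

4, 4, 4, 3

G_0 = 4. HB_3(4) = 3 + 1. Bump = 5. G_1 = 4.
G_1 = 4. HB_4(4) = 4. Bump = 5. G_2 = 4.
G_2 = 4. HB_5(4) = 4. Bump = 4. G_3 = 3.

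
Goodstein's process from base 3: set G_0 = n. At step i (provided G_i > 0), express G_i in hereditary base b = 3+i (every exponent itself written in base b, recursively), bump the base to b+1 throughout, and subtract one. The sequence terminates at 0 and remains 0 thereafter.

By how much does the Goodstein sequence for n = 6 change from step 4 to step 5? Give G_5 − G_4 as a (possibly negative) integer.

G_0 = 6. HB_3(6) = 2·3. Bump = 8. G_1 = 7.
G_1 = 7. HB_4(7) = 4 + 3. Bump = 8. G_2 = 7.
G_2 = 7. HB_5(7) = 5 + 2. Bump = 8. G_3 = 7.
G_3 = 7. HB_6(7) = 6 + 1. Bump = 8. G_4 = 7.
G_4 = 7. HB_7(7) = 7. Bump = 8. G_5 = 7.

0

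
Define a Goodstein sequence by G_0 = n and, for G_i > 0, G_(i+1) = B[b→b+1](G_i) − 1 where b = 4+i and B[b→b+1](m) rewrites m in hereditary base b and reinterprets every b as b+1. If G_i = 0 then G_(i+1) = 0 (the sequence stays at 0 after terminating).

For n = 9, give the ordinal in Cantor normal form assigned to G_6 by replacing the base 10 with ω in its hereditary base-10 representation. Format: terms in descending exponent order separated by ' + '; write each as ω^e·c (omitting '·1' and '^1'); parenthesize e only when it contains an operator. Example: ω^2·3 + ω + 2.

step 0: 9 = 2·4 + 1; sub 5 for 4: 2·5 + 1; = 11; G_1 = 11−1 = 10
step 1: 10 = 2·5; sub 6 for 5: 2·6; = 12; G_2 = 12−1 = 11
step 2: 11 = 6 + 5; sub 7 for 6: 7 + 5; = 12; G_3 = 12−1 = 11
step 3: 11 = 7 + 4; sub 8 for 7: 8 + 4; = 12; G_4 = 12−1 = 11
step 4: 11 = 8 + 3; sub 9 for 8: 9 + 3; = 12; G_5 = 12−1 = 11
step 5: 11 = 9 + 2; sub 10 for 9: 10 + 2; = 12; G_6 = 12−1 = 11
step 6: 11 = 10 + 1; sub 11 for 10: 11 + 1; = 12; G_7 = 12−1 = 11

ω + 1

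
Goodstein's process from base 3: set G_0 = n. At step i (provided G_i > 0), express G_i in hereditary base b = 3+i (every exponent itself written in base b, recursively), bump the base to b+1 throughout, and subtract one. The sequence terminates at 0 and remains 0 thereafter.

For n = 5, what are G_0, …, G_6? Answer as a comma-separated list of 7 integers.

base 3: 5 = 3 + 2; at 4: 4 + 2 = 6; next = 5
base 4: 5 = 4 + 1; at 5: 5 + 1 = 6; next = 5
base 5: 5 = 5; at 6: 6 = 6; next = 5
base 6: 5 = 5; at 7: 5 = 5; next = 4
base 7: 4 = 4; at 8: 4 = 4; next = 3
base 8: 3 = 3; at 9: 3 = 3; next = 2

5, 5, 5, 5, 4, 3, 2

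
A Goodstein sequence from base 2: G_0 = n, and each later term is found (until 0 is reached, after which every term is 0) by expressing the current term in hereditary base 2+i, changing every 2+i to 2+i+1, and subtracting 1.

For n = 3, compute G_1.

3

[0] 3 ≡ 2 + 1 (base 2). Lift 3: 4. −1: 3.
[1] 3 ≡ 3 (base 3). Lift 4: 4. −1: 3.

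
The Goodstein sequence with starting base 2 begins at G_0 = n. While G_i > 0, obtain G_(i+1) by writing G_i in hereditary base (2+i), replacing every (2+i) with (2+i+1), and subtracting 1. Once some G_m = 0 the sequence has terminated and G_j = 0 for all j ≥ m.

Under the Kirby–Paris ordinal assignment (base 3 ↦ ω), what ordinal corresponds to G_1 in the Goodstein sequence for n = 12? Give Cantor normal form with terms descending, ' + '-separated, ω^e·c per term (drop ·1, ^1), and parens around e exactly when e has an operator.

step 0: 12 = 2^(2 + 1) + 2^2; sub 3 for 2: 3^(3 + 1) + 3^3; = 108; G_1 = 108−1 = 107
step 1: 107 = 3^(3 + 1) + 2·3^2 + 2·3 + 2; sub 4 for 3: 4^(4 + 1) + 2·4^2 + 2·4 + 2; = 1066; G_2 = 1066−1 = 1065

ω^(ω + 1) + ω^2·2 + ω·2 + 2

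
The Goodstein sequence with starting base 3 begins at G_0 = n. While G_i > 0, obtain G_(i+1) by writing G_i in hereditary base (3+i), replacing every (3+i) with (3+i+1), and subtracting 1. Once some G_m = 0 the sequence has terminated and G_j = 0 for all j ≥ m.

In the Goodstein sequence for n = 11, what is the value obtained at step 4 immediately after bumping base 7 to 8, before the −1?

(0) 11|_3 = 3^2 + 2 ↦ 4^2 + 2|_4 = 18 ⇒ 17
(1) 17|_4 = 4^2 + 1 ↦ 5^2 + 1|_5 = 26 ⇒ 25
(2) 25|_5 = 5^2 ↦ 6^2|_6 = 36 ⇒ 35
(3) 35|_6 = 5·6 + 5 ↦ 5·7 + 5|_7 = 40 ⇒ 39
(4) 39|_7 = 5·7 + 4 ↦ 5·8 + 4|_8 = 44 ⇒ 43

44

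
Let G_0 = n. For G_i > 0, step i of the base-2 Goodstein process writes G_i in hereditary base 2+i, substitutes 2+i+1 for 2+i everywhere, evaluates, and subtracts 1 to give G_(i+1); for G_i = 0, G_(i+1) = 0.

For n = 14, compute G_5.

14 —HB2→ 2^(2 + 1) + 2^2 + 2 —bump→ 3^(3 + 1) + 3^3 + 3 = 111 —(−1)→ 110
110 —HB3→ 3^(3 + 1) + 3^3 + 2 —bump→ 4^(4 + 1) + 4^4 + 2 = 1282 —(−1)→ 1281
1281 —HB4→ 4^(4 + 1) + 4^4 + 1 —bump→ 5^(5 + 1) + 5^5 + 1 = 18751 —(−1)→ 18750
18750 —HB5→ 5^(5 + 1) + 5^5 —bump→ 6^(6 + 1) + 6^6 = 326592 —(−1)→ 326591
326591 —HB6→ 6^(6 + 1) + 5·6^5 + 5·6^4 + 5·6^3 + 5·6^2 + 5·6 + 5 —bump→ 7^(7 + 1) + 5·7^5 + 5·7^4 + 5·7^3 + 5·7^2 + 5·7 + 5 = 5862841 —(−1)→ 5862840
5862840 —HB7→ 7^(7 + 1) + 5·7^5 + 5·7^4 + 5·7^3 + 5·7^2 + 5·7 + 4 —bump→ 8^(8 + 1) + 5·8^5 + 5·8^4 + 5·8^3 + 5·8^2 + 5·8 + 4 = 134404972 —(−1)→ 134404971

5862840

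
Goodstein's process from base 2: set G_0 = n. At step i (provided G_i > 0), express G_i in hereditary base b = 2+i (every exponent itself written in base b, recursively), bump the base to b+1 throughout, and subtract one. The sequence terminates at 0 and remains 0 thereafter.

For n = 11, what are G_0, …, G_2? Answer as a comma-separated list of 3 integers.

G_0=11  [base 2] 2^(2 + 1) + 2 + 1  →[2↦3]→  3^(3 + 1) + 3 + 1 = 85  −1 ⇒ G_1=84
G_1=84  [base 3] 3^(3 + 1) + 3  →[3↦4]→  4^(4 + 1) + 4 = 1028  −1 ⇒ G_2=1027

11, 84, 1027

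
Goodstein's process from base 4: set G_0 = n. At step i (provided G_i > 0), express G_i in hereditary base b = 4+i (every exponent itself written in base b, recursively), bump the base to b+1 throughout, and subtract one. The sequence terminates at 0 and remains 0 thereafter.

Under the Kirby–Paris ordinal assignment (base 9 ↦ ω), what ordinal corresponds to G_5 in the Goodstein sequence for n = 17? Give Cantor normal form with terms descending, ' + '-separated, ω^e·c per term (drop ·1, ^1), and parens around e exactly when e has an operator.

ω·5 + 2

G_0=17  [base 4] 4^2 + 1  →[4↦5]→  5^2 + 1 = 26  −1 ⇒ G_1=25
G_1=25  [base 5] 5^2  →[5↦6]→  6^2 = 36  −1 ⇒ G_2=35
G_2=35  [base 6] 5·6 + 5  →[6↦7]→  5·7 + 5 = 40  −1 ⇒ G_3=39
G_3=39  [base 7] 5·7 + 4  →[7↦8]→  5·8 + 4 = 44  −1 ⇒ G_4=43
G_4=43  [base 8] 5·8 + 3  →[8↦9]→  5·9 + 3 = 48  −1 ⇒ G_5=47
G_5=47  [base 9] 5·9 + 2  →[9↦10]→  5·10 + 2 = 52  −1 ⇒ G_6=51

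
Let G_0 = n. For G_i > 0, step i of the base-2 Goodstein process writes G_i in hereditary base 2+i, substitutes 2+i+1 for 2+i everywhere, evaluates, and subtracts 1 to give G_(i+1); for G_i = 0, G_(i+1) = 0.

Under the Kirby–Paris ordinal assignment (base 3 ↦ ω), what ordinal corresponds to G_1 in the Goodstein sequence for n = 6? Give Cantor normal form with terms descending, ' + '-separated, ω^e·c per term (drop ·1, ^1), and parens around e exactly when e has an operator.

6 —HB2→ 2^2 + 2 —bump→ 3^3 + 3 = 30 —(−1)→ 29
29 —HB3→ 3^3 + 2 —bump→ 4^4 + 2 = 258 —(−1)→ 257

ω^ω + 2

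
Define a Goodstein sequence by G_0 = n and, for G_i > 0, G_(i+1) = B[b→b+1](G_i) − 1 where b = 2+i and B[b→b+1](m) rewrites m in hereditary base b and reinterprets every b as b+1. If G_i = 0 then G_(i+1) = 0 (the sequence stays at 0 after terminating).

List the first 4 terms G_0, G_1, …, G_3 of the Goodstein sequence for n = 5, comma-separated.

5, 27, 255, 467

[0] 5 ≡ 2^2 + 1 (base 2). Lift 3: 28. −1: 27.
[1] 27 ≡ 3^3 (base 3). Lift 4: 256. −1: 255.
[2] 255 ≡ 3·4^3 + 3·4^2 + 3·4 + 3 (base 4). Lift 5: 468. −1: 467.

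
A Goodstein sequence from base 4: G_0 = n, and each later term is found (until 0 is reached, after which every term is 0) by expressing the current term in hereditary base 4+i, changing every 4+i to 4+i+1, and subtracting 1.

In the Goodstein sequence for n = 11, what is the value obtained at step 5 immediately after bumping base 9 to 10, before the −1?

G_0 = 11. HB_4(11) = 2·4 + 3. Bump = 13. G_1 = 12.
G_1 = 12. HB_5(12) = 2·5 + 2. Bump = 14. G_2 = 13.
G_2 = 13. HB_6(13) = 2·6 + 1. Bump = 15. G_3 = 14.
G_3 = 14. HB_7(14) = 2·7. Bump = 16. G_4 = 15.
G_4 = 15. HB_8(15) = 8 + 7. Bump = 16. G_5 = 15.

16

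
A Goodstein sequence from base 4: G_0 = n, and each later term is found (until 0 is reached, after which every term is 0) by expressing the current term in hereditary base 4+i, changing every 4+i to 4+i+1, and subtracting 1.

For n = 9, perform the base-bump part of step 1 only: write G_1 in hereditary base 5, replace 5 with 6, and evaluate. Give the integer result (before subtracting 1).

12

i=0: 9 = 2·4 + 1 (b=4); 4→5: 2·5 + 1 = 11; 11−1 = 10
i=1: 10 = 2·5 (b=5); 5→6: 2·6 = 12; 12−1 = 11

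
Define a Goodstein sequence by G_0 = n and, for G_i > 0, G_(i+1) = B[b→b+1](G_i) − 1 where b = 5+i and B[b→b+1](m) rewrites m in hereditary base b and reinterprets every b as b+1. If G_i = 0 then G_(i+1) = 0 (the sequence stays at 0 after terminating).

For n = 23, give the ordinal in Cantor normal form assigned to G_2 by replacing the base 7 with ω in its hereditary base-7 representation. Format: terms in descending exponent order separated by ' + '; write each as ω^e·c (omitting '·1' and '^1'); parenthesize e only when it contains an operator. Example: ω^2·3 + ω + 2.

ω·4 + 1

i=0: 23 = 4·5 + 3 (b=5); 5→6: 4·6 + 3 = 27; 27−1 = 26
i=1: 26 = 4·6 + 2 (b=6); 6→7: 4·7 + 2 = 30; 30−1 = 29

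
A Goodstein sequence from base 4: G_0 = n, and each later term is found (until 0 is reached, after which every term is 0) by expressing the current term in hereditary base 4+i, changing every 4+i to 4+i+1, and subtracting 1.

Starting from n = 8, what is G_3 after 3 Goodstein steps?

step 0: 8 = 2·4; sub 5 for 4: 2·5; = 10; G_1 = 10−1 = 9
step 1: 9 = 5 + 4; sub 6 for 5: 6 + 4; = 10; G_2 = 10−1 = 9
step 2: 9 = 6 + 3; sub 7 for 6: 7 + 3; = 10; G_3 = 10−1 = 9
step 3: 9 = 7 + 2; sub 8 for 7: 8 + 2; = 10; G_4 = 10−1 = 9

9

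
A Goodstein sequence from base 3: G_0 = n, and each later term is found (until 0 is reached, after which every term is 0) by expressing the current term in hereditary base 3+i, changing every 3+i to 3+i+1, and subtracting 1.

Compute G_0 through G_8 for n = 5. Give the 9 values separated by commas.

5, 5, 5, 5, 4, 3, 2, 1, 0

step 0: 5 = 3 + 2; sub 4 for 3: 4 + 2; = 6; G_1 = 6−1 = 5
step 1: 5 = 4 + 1; sub 5 for 4: 5 + 1; = 6; G_2 = 6−1 = 5
step 2: 5 = 5; sub 6 for 5: 6; = 6; G_3 = 6−1 = 5
step 3: 5 = 5; sub 7 for 6: 5; = 5; G_4 = 5−1 = 4
step 4: 4 = 4; sub 8 for 7: 4; = 4; G_5 = 4−1 = 3
step 5: 3 = 3; sub 9 for 8: 3; = 3; G_6 = 3−1 = 2
step 6: 2 = 2; sub 10 for 9: 2; = 2; G_7 = 2−1 = 1
step 7: 1 = 1; sub 11 for 10: 1; = 1; G_8 = 1−1 = 0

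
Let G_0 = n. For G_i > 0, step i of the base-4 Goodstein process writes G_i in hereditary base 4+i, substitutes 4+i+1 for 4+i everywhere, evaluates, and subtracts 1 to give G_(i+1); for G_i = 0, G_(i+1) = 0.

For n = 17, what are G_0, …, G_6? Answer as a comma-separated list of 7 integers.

G_0=17  [base 4] 4^2 + 1  →[4↦5]→  5^2 + 1 = 26  −1 ⇒ G_1=25
G_1=25  [base 5] 5^2  →[5↦6]→  6^2 = 36  −1 ⇒ G_2=35
G_2=35  [base 6] 5·6 + 5  →[6↦7]→  5·7 + 5 = 40  −1 ⇒ G_3=39
G_3=39  [base 7] 5·7 + 4  →[7↦8]→  5·8 + 4 = 44  −1 ⇒ G_4=43
G_4=43  [base 8] 5·8 + 3  →[8↦9]→  5·9 + 3 = 48  −1 ⇒ G_5=47
G_5=47  [base 9] 5·9 + 2  →[9↦10]→  5·10 + 2 = 52  −1 ⇒ G_6=51

17, 25, 35, 39, 43, 47, 51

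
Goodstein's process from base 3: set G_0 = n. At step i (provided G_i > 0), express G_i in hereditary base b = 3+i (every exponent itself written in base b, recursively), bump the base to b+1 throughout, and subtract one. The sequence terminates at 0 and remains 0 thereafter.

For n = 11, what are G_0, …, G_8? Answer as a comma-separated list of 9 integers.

[0] 11 ≡ 3^2 + 2 (base 3). Lift 4: 18. −1: 17.
[1] 17 ≡ 4^2 + 1 (base 4). Lift 5: 26. −1: 25.
[2] 25 ≡ 5^2 (base 5). Lift 6: 36. −1: 35.
[3] 35 ≡ 5·6 + 5 (base 6). Lift 7: 40. −1: 39.
[4] 39 ≡ 5·7 + 4 (base 7). Lift 8: 44. −1: 43.
[5] 43 ≡ 5·8 + 3 (base 8). Lift 9: 48. −1: 47.
[6] 47 ≡ 5·9 + 2 (base 9). Lift 10: 52. −1: 51.
[7] 51 ≡ 5·10 + 1 (base 10). Lift 11: 56. −1: 55.

11, 17, 25, 35, 39, 43, 47, 51, 55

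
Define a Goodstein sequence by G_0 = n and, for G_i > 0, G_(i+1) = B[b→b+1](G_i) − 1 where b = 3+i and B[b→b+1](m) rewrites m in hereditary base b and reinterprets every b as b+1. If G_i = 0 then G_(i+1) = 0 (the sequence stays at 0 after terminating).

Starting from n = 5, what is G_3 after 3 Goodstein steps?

5 —HB3→ 3 + 2 —bump→ 4 + 2 = 6 —(−1)→ 5
5 —HB4→ 4 + 1 —bump→ 5 + 1 = 6 —(−1)→ 5
5 —HB5→ 5 —bump→ 6 = 6 —(−1)→ 5

5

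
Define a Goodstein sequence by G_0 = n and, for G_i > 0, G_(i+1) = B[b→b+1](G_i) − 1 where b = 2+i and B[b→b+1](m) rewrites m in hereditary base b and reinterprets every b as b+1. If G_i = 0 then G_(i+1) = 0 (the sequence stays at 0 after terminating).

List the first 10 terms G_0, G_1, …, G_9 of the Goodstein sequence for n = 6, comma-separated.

6, 29, 257, 3125, 46655, 98039, 187243, 332147, 555551, 885775

6 —HB2→ 2^2 + 2 —bump→ 3^3 + 3 = 30 —(−1)→ 29
29 —HB3→ 3^3 + 2 —bump→ 4^4 + 2 = 258 —(−1)→ 257
257 —HB4→ 4^4 + 1 —bump→ 5^5 + 1 = 3126 —(−1)→ 3125
3125 —HB5→ 5^5 —bump→ 6^6 = 46656 —(−1)→ 46655
46655 —HB6→ 5·6^5 + 5·6^4 + 5·6^3 + 5·6^2 + 5·6 + 5 —bump→ 5·7^5 + 5·7^4 + 5·7^3 + 5·7^2 + 5·7 + 5 = 98040 —(−1)→ 98039
98039 —HB7→ 5·7^5 + 5·7^4 + 5·7^3 + 5·7^2 + 5·7 + 4 —bump→ 5·8^5 + 5·8^4 + 5·8^3 + 5·8^2 + 5·8 + 4 = 187244 —(−1)→ 187243
187243 —HB8→ 5·8^5 + 5·8^4 + 5·8^3 + 5·8^2 + 5·8 + 3 —bump→ 5·9^5 + 5·9^4 + 5·9^3 + 5·9^2 + 5·9 + 3 = 332148 —(−1)→ 332147
332147 —HB9→ 5·9^5 + 5·9^4 + 5·9^3 + 5·9^2 + 5·9 + 2 —bump→ 5·10^5 + 5·10^4 + 5·10^3 + 5·10^2 + 5·10 + 2 = 555552 —(−1)→ 555551
555551 —HB10→ 5·10^5 + 5·10^4 + 5·10^3 + 5·10^2 + 5·10 + 1 —bump→ 5·11^5 + 5·11^4 + 5·11^3 + 5·11^2 + 5·11 + 1 = 885776 —(−1)→ 885775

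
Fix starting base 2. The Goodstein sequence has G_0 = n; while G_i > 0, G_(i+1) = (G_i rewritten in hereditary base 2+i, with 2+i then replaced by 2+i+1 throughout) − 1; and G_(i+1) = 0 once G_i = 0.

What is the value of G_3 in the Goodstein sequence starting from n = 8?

6310

G_0 = 8. HB_2(8) = 2^(2 + 1). Bump = 81. G_1 = 80.
G_1 = 80. HB_3(80) = 2·3^3 + 2·3^2 + 2·3 + 2. Bump = 554. G_2 = 553.
G_2 = 553. HB_4(553) = 2·4^4 + 2·4^2 + 2·4 + 1. Bump = 6311. G_3 = 6310.
G_3 = 6310. HB_5(6310) = 2·5^5 + 2·5^2 + 2·5. Bump = 93396. G_4 = 93395.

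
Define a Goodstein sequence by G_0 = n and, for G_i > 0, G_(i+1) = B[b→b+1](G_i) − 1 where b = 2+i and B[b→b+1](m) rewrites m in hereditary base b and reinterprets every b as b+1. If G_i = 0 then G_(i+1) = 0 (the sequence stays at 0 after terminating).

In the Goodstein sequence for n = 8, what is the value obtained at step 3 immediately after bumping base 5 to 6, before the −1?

8 —HB2→ 2^(2 + 1) —bump→ 3^(3 + 1) = 81 —(−1)→ 80
80 —HB3→ 2·3^3 + 2·3^2 + 2·3 + 2 —bump→ 2·4^4 + 2·4^2 + 2·4 + 2 = 554 —(−1)→ 553
553 —HB4→ 2·4^4 + 2·4^2 + 2·4 + 1 —bump→ 2·5^5 + 2·5^2 + 2·5 + 1 = 6311 —(−1)→ 6310
6310 —HB5→ 2·5^5 + 2·5^2 + 2·5 —bump→ 2·6^6 + 2·6^2 + 2·6 = 93396 —(−1)→ 93395

93396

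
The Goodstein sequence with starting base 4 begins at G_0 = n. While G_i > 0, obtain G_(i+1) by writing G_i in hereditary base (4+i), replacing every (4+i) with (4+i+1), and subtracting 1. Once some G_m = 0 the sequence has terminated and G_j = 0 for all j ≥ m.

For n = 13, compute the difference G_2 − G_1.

2

G_0=13  [base 4] 3·4 + 1  →[4↦5]→  3·5 + 1 = 16  −1 ⇒ G_1=15
G_1=15  [base 5] 3·5  →[5↦6]→  3·6 = 18  −1 ⇒ G_2=17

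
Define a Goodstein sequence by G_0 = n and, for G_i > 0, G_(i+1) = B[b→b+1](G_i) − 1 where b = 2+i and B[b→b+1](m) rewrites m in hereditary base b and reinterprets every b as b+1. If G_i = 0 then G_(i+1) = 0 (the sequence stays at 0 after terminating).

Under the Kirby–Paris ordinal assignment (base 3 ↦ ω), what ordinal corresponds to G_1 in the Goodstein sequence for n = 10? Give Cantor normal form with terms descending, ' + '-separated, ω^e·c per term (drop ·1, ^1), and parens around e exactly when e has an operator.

ω^(ω + 1) + 2

base 2: 10 = 2^(2 + 1) + 2; at 3: 3^(3 + 1) + 3 = 84; next = 83
base 3: 83 = 3^(3 + 1) + 2; at 4: 4^(4 + 1) + 2 = 1026; next = 1025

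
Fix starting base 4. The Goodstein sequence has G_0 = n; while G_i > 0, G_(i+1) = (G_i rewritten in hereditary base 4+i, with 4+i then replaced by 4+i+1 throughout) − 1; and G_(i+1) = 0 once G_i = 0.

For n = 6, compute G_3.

6

(0) 6|_4 = 4 + 2 ↦ 5 + 2|_5 = 7 ⇒ 6
(1) 6|_5 = 5 + 1 ↦ 6 + 1|_6 = 7 ⇒ 6
(2) 6|_6 = 6 ↦ 7|_7 = 7 ⇒ 6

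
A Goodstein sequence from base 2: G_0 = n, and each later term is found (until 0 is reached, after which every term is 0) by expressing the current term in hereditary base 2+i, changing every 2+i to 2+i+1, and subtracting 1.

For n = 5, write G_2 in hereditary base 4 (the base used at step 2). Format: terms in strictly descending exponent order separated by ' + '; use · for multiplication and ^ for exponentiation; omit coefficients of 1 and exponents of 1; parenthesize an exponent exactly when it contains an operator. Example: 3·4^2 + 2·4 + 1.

base 2: 5 = 2^2 + 1; at 3: 3^3 + 1 = 28; next = 27
base 3: 27 = 3^3; at 4: 4^4 = 256; next = 255

3·4^3 + 3·4^2 + 3·4 + 3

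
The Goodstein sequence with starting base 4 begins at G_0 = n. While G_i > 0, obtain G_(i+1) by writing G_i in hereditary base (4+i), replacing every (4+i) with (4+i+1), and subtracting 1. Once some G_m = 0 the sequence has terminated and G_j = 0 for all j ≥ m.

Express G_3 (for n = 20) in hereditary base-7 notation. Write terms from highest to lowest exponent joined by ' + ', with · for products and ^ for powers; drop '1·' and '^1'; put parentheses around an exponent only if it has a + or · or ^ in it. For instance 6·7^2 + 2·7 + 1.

G_0=20  [base 4] 4^2 + 4  →[4↦5]→  5^2 + 5 = 30  −1 ⇒ G_1=29
G_1=29  [base 5] 5^2 + 4  →[5↦6]→  6^2 + 4 = 40  −1 ⇒ G_2=39
G_2=39  [base 6] 6^2 + 3  →[6↦7]→  7^2 + 3 = 52  −1 ⇒ G_3=51
G_3=51  [base 7] 7^2 + 2  →[7↦8]→  8^2 + 2 = 66  −1 ⇒ G_4=65

7^2 + 2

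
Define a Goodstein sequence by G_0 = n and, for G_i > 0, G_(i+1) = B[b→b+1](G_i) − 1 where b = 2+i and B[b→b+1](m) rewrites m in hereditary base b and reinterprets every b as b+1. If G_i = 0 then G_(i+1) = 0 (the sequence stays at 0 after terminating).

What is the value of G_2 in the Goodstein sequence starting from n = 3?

3 —HB2→ 2 + 1 —bump→ 3 + 1 = 4 —(−1)→ 3
3 —HB3→ 3 —bump→ 4 = 4 —(−1)→ 3
3 —HB4→ 3 —bump→ 3 = 3 —(−1)→ 2

3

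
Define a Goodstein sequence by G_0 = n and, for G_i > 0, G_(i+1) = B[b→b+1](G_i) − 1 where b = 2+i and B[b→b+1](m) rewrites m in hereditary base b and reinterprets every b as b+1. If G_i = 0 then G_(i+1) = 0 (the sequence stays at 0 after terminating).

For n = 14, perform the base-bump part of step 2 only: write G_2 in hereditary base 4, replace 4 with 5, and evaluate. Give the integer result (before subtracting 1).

18751

base 2: 14 = 2^(2 + 1) + 2^2 + 2; at 3: 3^(3 + 1) + 3^3 + 3 = 111; next = 110
base 3: 110 = 3^(3 + 1) + 3^3 + 2; at 4: 4^(4 + 1) + 4^4 + 2 = 1282; next = 1281
base 4: 1281 = 4^(4 + 1) + 4^4 + 1; at 5: 5^(5 + 1) + 5^5 + 1 = 18751; next = 18750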